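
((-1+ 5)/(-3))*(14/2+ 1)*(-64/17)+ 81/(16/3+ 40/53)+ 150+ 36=11821741/49368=239.46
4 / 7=0.57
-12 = -12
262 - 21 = 241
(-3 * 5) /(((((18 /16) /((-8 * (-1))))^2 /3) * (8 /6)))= -5120 /3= -1706.67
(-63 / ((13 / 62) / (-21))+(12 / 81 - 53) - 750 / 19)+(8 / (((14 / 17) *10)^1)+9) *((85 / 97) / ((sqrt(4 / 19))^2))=113366965567 / 18113004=6258.87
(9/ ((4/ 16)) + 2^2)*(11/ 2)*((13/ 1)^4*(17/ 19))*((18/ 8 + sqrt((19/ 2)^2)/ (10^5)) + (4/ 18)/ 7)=153557469315679/ 11970000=12828527.09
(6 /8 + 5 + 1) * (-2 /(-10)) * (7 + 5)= 81 /5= 16.20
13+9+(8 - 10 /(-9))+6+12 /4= 40.11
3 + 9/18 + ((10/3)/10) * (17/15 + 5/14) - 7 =-946/315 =-3.00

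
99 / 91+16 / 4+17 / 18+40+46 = 150749 / 1638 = 92.03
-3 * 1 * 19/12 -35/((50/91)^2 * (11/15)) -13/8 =-361827/2200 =-164.47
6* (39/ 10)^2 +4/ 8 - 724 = -15806/ 25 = -632.24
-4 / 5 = -0.80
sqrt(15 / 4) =sqrt(15) / 2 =1.94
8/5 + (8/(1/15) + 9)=653/5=130.60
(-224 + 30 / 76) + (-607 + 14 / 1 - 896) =-65079 / 38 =-1712.61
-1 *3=-3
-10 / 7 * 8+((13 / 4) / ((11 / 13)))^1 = -2337 / 308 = -7.59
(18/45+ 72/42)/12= 37/210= 0.18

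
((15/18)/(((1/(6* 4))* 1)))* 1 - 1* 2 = 18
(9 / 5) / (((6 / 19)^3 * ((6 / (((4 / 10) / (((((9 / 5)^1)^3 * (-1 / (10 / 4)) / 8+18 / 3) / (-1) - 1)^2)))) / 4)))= 857375000 / 2531397969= 0.34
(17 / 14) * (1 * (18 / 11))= 153 / 77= 1.99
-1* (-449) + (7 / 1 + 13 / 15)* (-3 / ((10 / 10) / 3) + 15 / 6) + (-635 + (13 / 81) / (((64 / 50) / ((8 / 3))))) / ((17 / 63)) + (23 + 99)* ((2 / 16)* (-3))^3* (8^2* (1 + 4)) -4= -18437477 / 4590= -4016.88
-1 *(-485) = 485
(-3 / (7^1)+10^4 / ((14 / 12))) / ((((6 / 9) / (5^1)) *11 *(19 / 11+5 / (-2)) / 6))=-771390 / 17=-45375.88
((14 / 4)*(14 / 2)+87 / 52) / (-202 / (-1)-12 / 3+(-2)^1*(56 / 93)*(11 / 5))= 632865 / 4723576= 0.13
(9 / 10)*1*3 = 27 / 10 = 2.70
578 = 578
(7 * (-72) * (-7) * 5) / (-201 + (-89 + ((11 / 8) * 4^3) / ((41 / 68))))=-361620 / 2953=-122.46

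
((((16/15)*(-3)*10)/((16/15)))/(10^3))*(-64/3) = 16/25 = 0.64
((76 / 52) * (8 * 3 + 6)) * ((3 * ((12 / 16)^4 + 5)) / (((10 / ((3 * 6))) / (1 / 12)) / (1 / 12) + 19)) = 129295 / 18304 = 7.06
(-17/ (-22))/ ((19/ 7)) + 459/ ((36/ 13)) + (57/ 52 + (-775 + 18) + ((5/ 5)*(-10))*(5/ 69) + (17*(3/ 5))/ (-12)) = -2217594851/ 3749460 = -591.44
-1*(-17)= 17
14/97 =0.14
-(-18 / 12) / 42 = 1 / 28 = 0.04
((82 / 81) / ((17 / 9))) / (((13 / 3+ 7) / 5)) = 205 / 867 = 0.24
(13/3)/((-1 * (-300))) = 13/900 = 0.01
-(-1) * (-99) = -99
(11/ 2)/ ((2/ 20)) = 55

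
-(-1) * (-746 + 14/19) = -14160/19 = -745.26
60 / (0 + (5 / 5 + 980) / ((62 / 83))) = 0.05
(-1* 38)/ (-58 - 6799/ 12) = 456/ 7495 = 0.06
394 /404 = 197 /202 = 0.98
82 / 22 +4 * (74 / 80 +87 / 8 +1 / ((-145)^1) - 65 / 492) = 1976416 / 39237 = 50.37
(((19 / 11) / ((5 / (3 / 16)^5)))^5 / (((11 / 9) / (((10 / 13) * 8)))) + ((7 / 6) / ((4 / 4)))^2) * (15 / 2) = 13969959692375170990370150006600449111417 / 1368485847416343280672674063461646336000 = 10.21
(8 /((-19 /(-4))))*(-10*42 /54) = -2240 /171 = -13.10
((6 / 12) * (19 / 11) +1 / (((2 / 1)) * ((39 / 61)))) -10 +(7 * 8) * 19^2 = 8669080 / 429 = 20207.65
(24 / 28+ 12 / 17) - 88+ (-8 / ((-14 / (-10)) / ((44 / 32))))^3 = -3332389 / 5831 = -571.50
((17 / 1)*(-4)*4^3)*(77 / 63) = -47872 / 9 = -5319.11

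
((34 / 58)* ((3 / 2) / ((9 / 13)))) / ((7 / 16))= 1768 / 609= 2.90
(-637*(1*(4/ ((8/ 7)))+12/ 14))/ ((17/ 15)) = -83265/ 34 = -2448.97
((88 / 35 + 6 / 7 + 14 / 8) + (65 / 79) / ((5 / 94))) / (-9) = -227723 / 99540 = -2.29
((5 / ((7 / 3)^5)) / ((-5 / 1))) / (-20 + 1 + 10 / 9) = 2187 / 2705927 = 0.00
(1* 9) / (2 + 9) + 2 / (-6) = 16 / 33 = 0.48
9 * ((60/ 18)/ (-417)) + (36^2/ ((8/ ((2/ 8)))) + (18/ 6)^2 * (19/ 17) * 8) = 571367/ 4726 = 120.90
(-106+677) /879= 0.65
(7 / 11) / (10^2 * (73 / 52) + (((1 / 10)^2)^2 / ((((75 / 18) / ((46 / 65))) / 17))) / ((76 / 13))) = 2161250000 / 476781417739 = 0.00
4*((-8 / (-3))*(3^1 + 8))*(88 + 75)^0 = 352 / 3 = 117.33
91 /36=2.53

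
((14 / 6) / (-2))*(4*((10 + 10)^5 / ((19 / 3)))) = -44800000 / 19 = -2357894.74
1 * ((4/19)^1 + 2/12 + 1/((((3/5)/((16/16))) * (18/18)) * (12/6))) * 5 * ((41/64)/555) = 943/134976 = 0.01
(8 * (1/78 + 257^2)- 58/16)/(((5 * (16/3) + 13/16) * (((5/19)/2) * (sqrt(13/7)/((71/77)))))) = 177913895636 * sqrt(91)/17164147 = 98879.97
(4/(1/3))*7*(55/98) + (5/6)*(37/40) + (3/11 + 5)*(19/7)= 32855/528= 62.23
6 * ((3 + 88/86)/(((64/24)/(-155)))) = -241335/172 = -1403.11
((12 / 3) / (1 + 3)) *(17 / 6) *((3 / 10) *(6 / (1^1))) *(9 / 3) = 153 / 10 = 15.30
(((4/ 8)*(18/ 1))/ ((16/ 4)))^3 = 729/ 64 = 11.39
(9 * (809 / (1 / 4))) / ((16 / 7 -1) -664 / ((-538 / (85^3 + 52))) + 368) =54840492 / 1428042713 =0.04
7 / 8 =0.88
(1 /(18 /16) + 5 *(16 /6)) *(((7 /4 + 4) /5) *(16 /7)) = 37.38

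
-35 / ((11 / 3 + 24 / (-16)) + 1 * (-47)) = 210 / 269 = 0.78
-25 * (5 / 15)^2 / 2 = -25 / 18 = -1.39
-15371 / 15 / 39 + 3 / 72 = -122773 / 4680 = -26.23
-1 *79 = -79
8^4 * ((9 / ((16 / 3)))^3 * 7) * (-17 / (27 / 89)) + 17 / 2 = -15441661 / 2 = -7720830.50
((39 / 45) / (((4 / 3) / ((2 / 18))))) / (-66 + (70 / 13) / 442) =-37349 / 34124940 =-0.00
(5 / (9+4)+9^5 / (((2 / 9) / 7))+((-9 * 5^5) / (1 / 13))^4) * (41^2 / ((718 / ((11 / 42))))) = 8591663917568779885945076981 / 784056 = 10957972284592911585326.91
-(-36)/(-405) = -4/45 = -0.09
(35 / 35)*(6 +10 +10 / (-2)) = 11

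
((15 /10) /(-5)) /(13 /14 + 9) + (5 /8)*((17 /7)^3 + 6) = 24166601 /1907080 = 12.67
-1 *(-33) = 33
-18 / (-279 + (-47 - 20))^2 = -9 / 59858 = -0.00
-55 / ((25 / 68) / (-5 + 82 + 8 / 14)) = -11604.69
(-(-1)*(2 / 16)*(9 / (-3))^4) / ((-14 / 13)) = -1053 / 112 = -9.40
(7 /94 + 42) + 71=10629 /94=113.07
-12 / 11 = -1.09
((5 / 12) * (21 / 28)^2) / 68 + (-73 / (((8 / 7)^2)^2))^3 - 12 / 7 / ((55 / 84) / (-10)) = -78328.54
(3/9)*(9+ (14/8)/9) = 3.06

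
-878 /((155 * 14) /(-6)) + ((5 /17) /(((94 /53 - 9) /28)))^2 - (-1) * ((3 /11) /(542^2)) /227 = 125726582082570298367 /33739779833611169780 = 3.73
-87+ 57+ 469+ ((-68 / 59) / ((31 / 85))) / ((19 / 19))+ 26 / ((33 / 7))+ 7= 27061360 / 60357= 448.35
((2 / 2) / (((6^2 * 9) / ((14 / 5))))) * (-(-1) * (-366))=-427 / 135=-3.16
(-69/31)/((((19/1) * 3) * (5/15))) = -69/589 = -0.12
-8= -8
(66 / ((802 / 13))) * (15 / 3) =2145 / 401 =5.35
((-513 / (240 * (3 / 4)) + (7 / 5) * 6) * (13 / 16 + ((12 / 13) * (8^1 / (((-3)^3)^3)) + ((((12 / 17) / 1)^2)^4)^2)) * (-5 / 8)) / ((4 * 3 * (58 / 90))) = -0.37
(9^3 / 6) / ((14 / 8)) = 486 / 7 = 69.43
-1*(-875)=875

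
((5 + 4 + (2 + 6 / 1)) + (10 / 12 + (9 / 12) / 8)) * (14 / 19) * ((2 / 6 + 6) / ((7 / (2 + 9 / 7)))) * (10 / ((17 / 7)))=197915 / 1224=161.70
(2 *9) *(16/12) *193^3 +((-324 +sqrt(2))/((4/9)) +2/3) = 9 *sqrt(2)/4 +517609919/3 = 172536642.85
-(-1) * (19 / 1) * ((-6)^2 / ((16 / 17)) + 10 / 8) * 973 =1460473 / 2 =730236.50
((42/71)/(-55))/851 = -42/3323155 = -0.00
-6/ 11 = -0.55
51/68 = 3/4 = 0.75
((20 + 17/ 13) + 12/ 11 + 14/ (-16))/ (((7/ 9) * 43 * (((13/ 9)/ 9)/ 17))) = 68.17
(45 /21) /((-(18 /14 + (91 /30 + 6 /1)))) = -450 /2167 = -0.21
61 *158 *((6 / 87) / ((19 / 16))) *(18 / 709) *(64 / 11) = 355295232 / 4297249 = 82.68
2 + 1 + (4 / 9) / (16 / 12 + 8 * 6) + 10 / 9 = 1372 / 333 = 4.12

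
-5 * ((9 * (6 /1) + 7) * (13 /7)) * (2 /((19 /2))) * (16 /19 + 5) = -1760460 /2527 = -696.66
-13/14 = -0.93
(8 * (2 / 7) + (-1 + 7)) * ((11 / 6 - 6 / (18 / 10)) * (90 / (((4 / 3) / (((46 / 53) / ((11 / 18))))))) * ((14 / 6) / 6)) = -270135 / 583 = -463.35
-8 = -8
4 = 4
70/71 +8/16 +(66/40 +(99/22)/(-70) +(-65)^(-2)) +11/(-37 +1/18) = 110678248/39896675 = 2.77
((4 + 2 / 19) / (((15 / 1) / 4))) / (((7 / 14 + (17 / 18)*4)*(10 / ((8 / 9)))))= 832 / 36575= 0.02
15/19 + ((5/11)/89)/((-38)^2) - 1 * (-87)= 87.79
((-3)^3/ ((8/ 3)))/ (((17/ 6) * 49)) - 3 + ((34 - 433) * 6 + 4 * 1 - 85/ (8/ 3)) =-16159853/ 6664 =-2424.95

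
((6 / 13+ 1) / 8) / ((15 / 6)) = 19 / 260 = 0.07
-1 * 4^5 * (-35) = 35840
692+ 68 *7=1168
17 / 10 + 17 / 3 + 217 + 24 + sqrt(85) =sqrt(85) + 7451 / 30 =257.59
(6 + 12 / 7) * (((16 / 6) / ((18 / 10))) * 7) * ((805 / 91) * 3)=27600 / 13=2123.08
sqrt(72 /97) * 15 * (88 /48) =165 * sqrt(194) /97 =23.69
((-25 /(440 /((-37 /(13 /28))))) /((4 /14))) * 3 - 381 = -190737 /572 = -333.46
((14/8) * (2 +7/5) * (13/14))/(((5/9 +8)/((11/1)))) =1989/280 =7.10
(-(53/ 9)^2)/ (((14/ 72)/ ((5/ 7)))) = -56180/ 441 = -127.39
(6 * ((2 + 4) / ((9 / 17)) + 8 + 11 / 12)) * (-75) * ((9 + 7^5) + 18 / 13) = -1992229425 / 13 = -153248417.31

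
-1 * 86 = -86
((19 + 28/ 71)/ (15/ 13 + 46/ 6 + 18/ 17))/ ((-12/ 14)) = -2130219/ 930100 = -2.29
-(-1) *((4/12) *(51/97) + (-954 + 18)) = -90775/97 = -935.82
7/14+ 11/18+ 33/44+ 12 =499/36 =13.86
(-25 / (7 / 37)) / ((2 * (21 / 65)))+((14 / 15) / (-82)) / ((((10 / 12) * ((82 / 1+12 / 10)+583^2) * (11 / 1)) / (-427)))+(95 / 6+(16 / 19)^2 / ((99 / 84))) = -38256753245277239 / 203415710914185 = -188.07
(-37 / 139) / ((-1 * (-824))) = -37 / 114536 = -0.00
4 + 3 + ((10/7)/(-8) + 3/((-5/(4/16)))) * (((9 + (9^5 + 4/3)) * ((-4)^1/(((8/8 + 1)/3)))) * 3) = 12225527/35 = 349300.77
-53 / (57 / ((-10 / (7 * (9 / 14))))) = 1060 / 513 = 2.07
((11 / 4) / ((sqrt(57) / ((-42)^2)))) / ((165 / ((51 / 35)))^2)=867*sqrt(57) / 130625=0.05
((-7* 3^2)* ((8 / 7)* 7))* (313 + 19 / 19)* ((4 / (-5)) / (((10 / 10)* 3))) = 211008 / 5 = 42201.60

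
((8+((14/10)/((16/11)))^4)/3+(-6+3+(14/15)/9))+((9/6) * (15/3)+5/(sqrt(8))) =5 * sqrt(2)/4+8356825369/1105920000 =9.32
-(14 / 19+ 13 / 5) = -317 / 95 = -3.34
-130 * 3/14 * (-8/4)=390/7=55.71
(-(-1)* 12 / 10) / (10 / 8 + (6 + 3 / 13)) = 312 / 1945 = 0.16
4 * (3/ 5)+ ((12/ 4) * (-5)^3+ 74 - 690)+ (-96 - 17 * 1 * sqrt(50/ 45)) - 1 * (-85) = -4998/ 5 - 17 * sqrt(10)/ 3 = -1017.52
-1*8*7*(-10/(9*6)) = 280/27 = 10.37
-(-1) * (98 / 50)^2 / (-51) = -2401 / 31875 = -0.08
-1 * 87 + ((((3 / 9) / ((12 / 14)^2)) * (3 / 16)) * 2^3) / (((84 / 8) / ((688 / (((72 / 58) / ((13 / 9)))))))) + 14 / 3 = -66586 / 2187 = -30.45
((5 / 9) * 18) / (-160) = -1 / 16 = -0.06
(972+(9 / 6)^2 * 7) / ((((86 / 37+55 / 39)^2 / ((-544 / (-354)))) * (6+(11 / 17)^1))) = 10969287732 / 669960163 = 16.37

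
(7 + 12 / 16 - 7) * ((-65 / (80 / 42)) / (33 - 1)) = -819 / 1024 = -0.80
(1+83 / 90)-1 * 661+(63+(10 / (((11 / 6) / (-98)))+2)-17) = -1134167 / 990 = -1145.62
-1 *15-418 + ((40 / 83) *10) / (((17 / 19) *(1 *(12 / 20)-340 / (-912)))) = -668893967 / 1564799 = -427.46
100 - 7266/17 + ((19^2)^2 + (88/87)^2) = 16726796627/128673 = 129994.61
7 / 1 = 7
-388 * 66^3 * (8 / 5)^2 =-7139100672 / 25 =-285564026.88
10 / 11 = 0.91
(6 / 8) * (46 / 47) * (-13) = -897 / 94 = -9.54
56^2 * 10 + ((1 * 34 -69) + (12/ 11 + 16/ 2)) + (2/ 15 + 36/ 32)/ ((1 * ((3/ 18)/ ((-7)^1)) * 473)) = 296419443/ 9460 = 31333.98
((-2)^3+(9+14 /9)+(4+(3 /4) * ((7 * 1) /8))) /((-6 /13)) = -27001 /1728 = -15.63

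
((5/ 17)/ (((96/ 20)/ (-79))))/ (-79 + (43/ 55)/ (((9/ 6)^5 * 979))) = 8613853875/ 140577908104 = 0.06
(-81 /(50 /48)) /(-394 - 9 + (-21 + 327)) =1944 /2425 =0.80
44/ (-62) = -0.71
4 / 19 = 0.21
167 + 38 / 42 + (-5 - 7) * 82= -17138 / 21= -816.10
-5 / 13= -0.38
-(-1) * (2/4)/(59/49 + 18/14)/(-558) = -49/136152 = -0.00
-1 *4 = -4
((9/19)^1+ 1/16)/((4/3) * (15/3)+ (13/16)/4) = 0.08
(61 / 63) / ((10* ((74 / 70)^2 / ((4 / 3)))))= 4270 / 36963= 0.12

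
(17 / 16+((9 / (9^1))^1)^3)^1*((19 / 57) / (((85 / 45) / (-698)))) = -34551 / 136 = -254.05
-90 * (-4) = 360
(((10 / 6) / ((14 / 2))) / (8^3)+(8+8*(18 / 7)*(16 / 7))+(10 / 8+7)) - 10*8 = -1259101 / 75264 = -16.73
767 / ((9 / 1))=767 / 9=85.22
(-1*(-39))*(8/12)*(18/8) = 117/2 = 58.50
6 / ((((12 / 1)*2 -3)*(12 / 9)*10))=3 / 140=0.02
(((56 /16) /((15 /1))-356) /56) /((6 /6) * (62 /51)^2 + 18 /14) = -9253491 /4025360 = -2.30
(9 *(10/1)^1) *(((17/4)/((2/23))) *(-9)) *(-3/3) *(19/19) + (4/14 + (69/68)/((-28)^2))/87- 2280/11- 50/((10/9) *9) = 2008971658151/51019584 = 39376.48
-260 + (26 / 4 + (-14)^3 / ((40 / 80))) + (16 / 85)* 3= -975959 / 170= -5740.94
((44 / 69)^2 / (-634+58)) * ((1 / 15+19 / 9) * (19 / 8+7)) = -29645 / 2056752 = -0.01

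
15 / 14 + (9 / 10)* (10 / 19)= 411 / 266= 1.55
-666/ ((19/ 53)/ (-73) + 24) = -2576754/ 92837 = -27.76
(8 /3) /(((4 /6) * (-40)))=-1 /10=-0.10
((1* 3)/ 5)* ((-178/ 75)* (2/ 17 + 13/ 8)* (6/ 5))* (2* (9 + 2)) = -696069/ 10625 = -65.51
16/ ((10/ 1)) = 8/ 5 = 1.60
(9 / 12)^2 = 9 / 16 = 0.56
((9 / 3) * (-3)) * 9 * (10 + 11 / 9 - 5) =-504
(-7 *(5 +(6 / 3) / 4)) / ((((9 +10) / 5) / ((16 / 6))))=-27.02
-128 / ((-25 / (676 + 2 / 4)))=86592 / 25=3463.68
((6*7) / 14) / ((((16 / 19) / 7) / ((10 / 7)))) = 285 / 8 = 35.62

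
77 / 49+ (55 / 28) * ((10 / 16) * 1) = 627 / 224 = 2.80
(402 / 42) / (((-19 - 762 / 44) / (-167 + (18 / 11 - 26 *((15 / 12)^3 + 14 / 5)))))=4867483 / 63920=76.15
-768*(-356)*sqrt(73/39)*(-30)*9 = -100995984.90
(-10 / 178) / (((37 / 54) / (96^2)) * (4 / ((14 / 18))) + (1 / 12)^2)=-7.67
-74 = -74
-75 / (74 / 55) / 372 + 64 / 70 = 245507 / 321160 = 0.76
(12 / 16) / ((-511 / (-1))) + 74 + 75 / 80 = 612701 / 8176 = 74.94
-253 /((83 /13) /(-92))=302588 /83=3645.64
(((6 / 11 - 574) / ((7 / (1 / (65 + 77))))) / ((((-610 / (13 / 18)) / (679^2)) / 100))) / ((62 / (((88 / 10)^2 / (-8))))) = -29705661986 / 6041745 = -4916.74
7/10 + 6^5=77767/10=7776.70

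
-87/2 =-43.50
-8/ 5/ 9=-8/ 45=-0.18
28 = 28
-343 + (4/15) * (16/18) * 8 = -46049/135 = -341.10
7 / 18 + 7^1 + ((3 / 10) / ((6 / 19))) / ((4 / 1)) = 5491 / 720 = 7.63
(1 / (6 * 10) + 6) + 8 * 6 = 54.02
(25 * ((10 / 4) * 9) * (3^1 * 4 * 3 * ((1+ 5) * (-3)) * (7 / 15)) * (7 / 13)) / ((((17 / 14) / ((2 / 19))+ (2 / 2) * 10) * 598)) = -1852200 / 260429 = -7.11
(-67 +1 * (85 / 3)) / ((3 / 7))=-812 / 9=-90.22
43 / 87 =0.49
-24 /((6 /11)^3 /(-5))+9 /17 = 113216 /153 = 739.97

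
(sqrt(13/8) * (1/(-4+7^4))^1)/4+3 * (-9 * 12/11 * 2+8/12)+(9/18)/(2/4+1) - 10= -2197/33+sqrt(26)/38352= -66.58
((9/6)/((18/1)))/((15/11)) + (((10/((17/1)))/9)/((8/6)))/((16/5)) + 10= 246671/24480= 10.08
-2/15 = -0.13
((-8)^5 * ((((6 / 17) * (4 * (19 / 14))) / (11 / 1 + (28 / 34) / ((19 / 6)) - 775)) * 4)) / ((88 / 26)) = 4435968 / 45661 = 97.15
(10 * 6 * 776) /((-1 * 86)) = -541.40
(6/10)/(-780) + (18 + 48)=85799/1300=66.00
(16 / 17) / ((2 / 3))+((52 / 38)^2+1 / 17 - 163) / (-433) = 4739990 / 2657321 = 1.78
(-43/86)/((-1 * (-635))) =-1/1270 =-0.00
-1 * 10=-10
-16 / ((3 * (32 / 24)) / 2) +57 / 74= -535 / 74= -7.23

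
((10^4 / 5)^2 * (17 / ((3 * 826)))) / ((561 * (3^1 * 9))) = 2000000 / 1103949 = 1.81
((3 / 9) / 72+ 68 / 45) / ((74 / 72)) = 1637 / 1110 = 1.47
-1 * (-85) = 85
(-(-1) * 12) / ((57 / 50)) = 200 / 19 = 10.53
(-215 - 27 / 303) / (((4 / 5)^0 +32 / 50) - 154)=543100 / 384709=1.41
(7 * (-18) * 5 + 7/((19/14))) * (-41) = 486752/19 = 25618.53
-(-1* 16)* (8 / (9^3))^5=524288 / 205891132094649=0.00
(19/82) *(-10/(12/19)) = -1805/492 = -3.67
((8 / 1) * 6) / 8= 6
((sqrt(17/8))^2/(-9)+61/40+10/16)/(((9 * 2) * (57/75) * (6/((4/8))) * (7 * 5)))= 689/2068416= 0.00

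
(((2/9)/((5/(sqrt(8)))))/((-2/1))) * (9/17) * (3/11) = -6 * sqrt(2)/935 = -0.01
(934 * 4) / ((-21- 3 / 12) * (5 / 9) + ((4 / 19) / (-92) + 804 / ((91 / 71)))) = 5348502432 / 881141237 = 6.07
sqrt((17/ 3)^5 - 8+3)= sqrt(4255926)/ 27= 76.41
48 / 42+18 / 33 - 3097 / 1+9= -237646 / 77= -3086.31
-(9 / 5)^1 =-9 / 5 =-1.80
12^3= 1728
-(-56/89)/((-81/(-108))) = 224/267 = 0.84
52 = 52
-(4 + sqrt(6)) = -4 - sqrt(6) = -6.45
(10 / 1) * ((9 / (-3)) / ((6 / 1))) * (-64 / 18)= 160 / 9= 17.78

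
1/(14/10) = 5/7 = 0.71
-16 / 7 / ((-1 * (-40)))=-2 / 35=-0.06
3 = 3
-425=-425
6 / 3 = 2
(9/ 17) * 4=36/ 17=2.12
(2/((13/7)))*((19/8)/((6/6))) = 133/52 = 2.56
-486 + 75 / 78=-12611 / 26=-485.04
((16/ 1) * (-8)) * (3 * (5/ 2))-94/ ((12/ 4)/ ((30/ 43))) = -42220/ 43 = -981.86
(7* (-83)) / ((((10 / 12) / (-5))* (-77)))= -498 / 11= -45.27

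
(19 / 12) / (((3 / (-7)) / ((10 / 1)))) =-665 / 18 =-36.94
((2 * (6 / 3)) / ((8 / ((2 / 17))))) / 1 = 1 / 17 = 0.06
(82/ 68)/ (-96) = -41/ 3264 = -0.01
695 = 695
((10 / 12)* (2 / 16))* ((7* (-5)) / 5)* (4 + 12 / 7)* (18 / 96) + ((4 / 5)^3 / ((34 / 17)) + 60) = 237899 / 4000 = 59.47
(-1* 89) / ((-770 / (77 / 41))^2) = -89 / 168100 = -0.00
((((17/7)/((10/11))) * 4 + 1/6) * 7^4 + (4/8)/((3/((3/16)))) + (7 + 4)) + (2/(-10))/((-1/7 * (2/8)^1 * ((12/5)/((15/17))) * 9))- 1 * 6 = 26061.83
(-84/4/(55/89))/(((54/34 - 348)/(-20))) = -1.96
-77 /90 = -0.86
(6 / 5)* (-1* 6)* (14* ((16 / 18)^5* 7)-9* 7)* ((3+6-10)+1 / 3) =-4070584 / 98415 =-41.36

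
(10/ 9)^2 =100/ 81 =1.23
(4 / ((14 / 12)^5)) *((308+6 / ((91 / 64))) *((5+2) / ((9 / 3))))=1348.23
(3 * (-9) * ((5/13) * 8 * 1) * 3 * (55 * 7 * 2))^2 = 6224027040000/169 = 36828562366.86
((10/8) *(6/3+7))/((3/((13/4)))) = 195/16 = 12.19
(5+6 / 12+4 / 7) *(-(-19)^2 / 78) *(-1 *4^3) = 490960 / 273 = 1798.39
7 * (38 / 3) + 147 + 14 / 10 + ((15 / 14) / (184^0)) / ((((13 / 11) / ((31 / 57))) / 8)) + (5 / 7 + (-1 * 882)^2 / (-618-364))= -7009577311 / 12734085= -550.46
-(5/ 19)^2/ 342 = -25/ 123462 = -0.00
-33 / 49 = -0.67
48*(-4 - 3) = -336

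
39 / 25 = 1.56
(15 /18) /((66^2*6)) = 5 /156816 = 0.00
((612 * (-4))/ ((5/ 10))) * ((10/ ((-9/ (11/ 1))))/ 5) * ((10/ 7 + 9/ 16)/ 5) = 166804/ 35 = 4765.83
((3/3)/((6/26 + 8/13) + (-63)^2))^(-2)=2663385664/169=15759678.49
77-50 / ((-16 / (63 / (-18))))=1057 / 16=66.06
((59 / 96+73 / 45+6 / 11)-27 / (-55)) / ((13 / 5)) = 51847 / 41184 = 1.26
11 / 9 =1.22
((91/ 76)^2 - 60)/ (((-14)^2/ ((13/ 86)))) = -4397627/ 97360256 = -0.05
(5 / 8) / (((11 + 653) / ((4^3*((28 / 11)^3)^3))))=52892279767040 / 195709658353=270.26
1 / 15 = 0.07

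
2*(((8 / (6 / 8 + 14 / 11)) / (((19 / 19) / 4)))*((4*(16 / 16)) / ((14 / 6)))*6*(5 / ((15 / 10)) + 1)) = 878592 / 623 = 1410.26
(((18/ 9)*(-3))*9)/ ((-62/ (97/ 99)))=291/ 341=0.85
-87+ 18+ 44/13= -853/13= -65.62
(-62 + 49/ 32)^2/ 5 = 748845/ 1024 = 731.29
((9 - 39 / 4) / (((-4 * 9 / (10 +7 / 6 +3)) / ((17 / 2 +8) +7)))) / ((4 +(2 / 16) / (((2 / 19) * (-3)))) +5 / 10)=3995 / 2364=1.69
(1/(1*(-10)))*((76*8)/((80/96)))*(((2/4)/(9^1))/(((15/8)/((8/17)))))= -19456/19125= -1.02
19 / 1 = 19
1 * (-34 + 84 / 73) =-2398 / 73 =-32.85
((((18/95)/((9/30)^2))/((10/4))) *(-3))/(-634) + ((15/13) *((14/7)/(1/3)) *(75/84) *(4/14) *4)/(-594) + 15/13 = 145086619/126609483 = 1.15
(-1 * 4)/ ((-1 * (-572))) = -1/ 143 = -0.01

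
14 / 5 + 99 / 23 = 817 / 115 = 7.10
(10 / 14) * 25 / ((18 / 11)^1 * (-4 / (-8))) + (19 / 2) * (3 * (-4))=-5807 / 63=-92.17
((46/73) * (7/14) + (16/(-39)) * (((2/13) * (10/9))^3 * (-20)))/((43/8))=12988214888/196071065073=0.07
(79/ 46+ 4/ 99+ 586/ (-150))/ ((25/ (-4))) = 489298/ 1423125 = 0.34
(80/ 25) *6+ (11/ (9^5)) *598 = 5701594/ 295245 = 19.31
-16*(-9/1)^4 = -104976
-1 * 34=-34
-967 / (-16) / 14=967 / 224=4.32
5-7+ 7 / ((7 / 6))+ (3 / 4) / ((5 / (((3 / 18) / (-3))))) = 479 / 120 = 3.99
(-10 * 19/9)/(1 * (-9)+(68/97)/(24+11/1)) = 2.35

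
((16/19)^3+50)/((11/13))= 4511598/75449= 59.80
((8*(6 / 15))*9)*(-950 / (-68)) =6840 / 17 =402.35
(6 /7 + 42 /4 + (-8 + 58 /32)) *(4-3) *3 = 1737 /112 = 15.51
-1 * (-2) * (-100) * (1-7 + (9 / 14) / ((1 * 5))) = 8220 / 7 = 1174.29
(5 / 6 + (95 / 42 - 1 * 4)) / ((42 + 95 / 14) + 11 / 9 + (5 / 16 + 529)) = -912 / 583955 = -0.00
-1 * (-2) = 2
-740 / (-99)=740 / 99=7.47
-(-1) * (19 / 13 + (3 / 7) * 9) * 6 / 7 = 2904 / 637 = 4.56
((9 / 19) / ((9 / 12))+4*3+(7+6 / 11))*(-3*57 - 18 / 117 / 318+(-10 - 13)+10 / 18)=-3903.14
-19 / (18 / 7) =-133 / 18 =-7.39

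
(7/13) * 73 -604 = -564.69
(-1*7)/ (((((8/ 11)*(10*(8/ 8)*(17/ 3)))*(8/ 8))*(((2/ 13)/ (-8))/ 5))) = 3003/ 68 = 44.16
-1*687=-687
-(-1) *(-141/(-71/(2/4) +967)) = -47/275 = -0.17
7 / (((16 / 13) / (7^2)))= 4459 / 16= 278.69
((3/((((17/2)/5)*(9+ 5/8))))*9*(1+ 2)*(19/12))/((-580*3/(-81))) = 13851/37961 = 0.36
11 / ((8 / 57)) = 627 / 8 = 78.38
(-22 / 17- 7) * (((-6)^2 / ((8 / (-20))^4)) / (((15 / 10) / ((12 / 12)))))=-264375 / 34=-7775.74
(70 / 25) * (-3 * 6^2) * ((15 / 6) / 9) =-84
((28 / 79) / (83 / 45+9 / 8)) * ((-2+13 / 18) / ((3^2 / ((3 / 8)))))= -1610 / 253353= -0.01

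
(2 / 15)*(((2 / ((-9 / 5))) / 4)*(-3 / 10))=0.01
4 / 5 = 0.80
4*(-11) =-44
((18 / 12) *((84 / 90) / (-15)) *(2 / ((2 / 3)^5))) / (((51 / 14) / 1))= -1323 / 3400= -0.39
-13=-13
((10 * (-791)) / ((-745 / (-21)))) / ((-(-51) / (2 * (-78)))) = 1727544 / 2533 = 682.02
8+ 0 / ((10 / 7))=8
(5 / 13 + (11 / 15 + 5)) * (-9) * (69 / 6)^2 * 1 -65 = -1910191 / 260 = -7346.89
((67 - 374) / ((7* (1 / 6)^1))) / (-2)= 921 / 7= 131.57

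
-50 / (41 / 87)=-4350 / 41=-106.10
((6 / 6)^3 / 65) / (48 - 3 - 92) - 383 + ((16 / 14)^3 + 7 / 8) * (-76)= -1179783641 / 2095730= -562.95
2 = 2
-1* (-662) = 662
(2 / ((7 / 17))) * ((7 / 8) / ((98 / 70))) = 85 / 28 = 3.04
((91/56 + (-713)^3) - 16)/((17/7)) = -149251163.51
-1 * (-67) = 67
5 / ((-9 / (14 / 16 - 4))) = 125 / 72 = 1.74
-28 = -28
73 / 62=1.18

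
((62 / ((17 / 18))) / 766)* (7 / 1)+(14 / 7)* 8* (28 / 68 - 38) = -3911886 / 6511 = -600.81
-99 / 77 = -1.29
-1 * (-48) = 48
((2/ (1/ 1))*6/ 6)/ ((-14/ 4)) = -4/ 7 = -0.57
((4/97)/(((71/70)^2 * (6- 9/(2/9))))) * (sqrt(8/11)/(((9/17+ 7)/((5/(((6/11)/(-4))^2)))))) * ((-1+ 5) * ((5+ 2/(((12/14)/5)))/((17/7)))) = -188650000 * sqrt(22)/910964151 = -0.97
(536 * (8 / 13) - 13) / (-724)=-4119 / 9412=-0.44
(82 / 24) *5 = 205 / 12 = 17.08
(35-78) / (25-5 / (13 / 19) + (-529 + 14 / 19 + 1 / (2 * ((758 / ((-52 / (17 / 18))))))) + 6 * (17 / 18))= 205293309 / 2410718756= 0.09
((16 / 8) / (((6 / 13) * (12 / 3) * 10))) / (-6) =-13 / 720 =-0.02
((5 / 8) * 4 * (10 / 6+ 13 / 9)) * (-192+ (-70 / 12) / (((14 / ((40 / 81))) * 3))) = -9801260 / 6561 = -1493.87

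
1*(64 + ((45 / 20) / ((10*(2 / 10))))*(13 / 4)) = 2165 / 32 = 67.66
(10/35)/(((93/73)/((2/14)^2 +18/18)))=7300/31899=0.23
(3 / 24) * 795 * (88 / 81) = 2915 / 27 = 107.96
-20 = -20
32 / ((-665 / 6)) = -192 / 665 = -0.29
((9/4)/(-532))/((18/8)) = -1/532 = -0.00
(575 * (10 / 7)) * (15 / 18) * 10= 143750 / 21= 6845.24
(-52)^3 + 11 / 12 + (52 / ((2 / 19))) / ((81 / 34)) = -45489511 / 324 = -140399.73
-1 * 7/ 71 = -7/ 71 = -0.10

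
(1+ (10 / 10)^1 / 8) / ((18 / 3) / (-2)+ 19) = 0.07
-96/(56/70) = -120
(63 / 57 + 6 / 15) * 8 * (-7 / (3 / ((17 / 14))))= -9724 / 285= -34.12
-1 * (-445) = 445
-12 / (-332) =3 / 83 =0.04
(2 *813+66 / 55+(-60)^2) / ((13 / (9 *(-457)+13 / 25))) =-2687094432 / 1625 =-1653596.57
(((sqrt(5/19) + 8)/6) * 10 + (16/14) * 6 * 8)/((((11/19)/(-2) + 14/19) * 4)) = 38.58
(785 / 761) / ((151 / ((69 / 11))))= 54165 / 1264021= 0.04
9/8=1.12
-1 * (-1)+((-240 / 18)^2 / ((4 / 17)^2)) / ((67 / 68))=1965803 / 603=3260.04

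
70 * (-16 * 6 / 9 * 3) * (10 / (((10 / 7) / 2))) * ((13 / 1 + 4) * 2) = -1066240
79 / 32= 2.47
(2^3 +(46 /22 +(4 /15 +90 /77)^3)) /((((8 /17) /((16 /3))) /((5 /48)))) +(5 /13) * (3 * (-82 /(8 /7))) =-19435909509923 /288437549400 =-67.38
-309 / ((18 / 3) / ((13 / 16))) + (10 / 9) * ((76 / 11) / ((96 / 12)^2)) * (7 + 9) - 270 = -981841 / 3168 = -309.92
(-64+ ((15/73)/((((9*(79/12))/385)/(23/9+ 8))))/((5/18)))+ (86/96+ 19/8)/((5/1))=-17451701/1384080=-12.61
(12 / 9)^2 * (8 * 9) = 128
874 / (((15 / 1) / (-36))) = -10488 / 5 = -2097.60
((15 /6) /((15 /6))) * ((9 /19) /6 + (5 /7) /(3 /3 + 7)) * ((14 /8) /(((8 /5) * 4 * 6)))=895 /116736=0.01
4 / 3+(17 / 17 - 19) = -50 / 3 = -16.67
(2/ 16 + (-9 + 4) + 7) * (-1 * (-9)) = 153/ 8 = 19.12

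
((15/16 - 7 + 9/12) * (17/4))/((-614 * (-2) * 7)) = -1445/550144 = -0.00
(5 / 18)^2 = 25 / 324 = 0.08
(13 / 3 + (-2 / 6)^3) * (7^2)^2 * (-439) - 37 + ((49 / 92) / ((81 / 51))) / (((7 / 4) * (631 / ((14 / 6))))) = -4528500.85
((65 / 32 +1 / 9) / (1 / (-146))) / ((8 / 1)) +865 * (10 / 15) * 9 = 5933839 / 1152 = 5150.90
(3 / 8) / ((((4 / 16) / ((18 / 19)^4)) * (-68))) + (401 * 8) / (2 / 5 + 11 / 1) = 1870194022 / 6646371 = 281.39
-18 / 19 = -0.95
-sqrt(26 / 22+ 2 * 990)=-sqrt(239723) / 11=-44.51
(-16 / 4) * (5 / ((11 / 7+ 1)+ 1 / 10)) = -7.49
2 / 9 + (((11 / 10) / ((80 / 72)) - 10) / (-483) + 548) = 79440103 / 144900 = 548.24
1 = 1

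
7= 7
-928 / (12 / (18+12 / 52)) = -18328 / 13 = -1409.85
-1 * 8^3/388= -128/97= -1.32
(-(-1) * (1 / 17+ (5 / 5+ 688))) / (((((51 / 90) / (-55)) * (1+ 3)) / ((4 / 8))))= -8359.90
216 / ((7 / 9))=1944 / 7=277.71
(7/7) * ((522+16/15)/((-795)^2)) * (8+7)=0.01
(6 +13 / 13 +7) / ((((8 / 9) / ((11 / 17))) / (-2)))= -693 / 34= -20.38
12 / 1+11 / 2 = 35 / 2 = 17.50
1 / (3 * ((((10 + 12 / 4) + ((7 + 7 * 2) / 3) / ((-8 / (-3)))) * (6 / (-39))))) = -52 / 375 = -0.14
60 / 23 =2.61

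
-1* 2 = -2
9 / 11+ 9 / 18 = 1.32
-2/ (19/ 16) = -32/ 19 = -1.68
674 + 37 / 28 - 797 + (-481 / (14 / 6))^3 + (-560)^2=-11588648971 / 1372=-8446537.15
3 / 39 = 0.08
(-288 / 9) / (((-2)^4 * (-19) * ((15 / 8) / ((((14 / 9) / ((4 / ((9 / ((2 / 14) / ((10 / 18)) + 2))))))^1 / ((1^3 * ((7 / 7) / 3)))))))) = 392 / 1501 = 0.26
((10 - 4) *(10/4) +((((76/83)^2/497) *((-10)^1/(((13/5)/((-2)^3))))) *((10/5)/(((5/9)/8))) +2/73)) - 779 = -2477455778370/3249217517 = -762.48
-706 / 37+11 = -299 / 37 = -8.08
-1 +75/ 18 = 19/ 6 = 3.17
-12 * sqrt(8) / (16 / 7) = -21 * sqrt(2) / 2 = -14.85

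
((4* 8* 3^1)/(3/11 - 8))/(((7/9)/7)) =-111.81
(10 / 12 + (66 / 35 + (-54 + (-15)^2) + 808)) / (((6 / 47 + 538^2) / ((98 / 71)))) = 67826969 / 14488125810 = 0.00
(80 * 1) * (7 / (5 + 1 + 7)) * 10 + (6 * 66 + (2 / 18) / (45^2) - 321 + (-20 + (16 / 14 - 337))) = 248625541 / 1658475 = 149.91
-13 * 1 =-13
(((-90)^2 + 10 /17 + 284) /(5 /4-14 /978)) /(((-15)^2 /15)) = 92934776 /205445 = 452.36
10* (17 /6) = 85 /3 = 28.33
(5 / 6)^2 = 25 / 36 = 0.69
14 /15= 0.93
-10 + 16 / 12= -26 / 3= -8.67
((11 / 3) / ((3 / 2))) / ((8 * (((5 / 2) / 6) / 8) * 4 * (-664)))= -0.00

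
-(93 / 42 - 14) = 165 / 14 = 11.79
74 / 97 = 0.76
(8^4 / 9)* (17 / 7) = 1105.27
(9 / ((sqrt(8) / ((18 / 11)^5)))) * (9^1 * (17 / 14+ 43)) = 11842631244 * sqrt(2) / 1127357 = 14855.99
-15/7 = -2.14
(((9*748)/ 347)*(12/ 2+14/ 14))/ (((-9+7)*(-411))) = 7854/ 47539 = 0.17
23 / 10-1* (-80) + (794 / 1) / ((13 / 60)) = 3746.92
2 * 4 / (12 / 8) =16 / 3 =5.33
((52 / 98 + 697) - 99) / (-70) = -14664 / 1715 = -8.55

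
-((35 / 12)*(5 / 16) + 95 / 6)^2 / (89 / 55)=-568492375 / 3280896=-173.27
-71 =-71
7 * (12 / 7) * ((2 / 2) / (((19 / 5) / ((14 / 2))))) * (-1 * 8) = -3360 / 19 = -176.84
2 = 2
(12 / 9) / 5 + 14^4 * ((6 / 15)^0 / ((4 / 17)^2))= 10408339 / 15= 693889.27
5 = 5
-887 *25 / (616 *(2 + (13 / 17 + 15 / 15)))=-9.56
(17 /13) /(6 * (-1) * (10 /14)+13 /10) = -1190 /2717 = -0.44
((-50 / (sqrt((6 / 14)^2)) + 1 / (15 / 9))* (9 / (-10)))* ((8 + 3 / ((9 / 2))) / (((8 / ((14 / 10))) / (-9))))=-1425879 / 1000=-1425.88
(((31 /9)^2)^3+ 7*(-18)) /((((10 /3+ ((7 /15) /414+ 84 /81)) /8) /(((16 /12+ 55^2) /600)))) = 68537257131182 /4809009609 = 14251.84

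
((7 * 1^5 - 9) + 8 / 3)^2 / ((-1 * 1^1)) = -4 / 9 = -0.44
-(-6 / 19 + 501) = -9513 / 19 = -500.68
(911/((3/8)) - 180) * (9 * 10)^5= 13282088400000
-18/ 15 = -6/ 5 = -1.20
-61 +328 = 267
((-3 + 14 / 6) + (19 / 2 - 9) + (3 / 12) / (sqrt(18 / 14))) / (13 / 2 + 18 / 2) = -1 / 93 + sqrt(7) / 186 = 0.00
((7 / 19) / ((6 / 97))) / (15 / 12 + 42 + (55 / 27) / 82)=501102 / 3640799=0.14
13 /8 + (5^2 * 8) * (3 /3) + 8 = 1677 /8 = 209.62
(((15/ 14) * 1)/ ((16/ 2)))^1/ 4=15/ 448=0.03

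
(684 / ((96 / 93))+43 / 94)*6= 747957 / 188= 3978.49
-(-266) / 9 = 266 / 9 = 29.56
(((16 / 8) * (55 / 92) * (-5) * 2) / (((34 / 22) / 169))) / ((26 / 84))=-1651650 / 391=-4224.17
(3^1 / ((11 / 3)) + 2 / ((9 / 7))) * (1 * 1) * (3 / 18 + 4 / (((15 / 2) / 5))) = 3995 / 594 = 6.73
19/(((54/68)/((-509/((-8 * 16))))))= 164407/1728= 95.14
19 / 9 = 2.11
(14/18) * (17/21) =17/27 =0.63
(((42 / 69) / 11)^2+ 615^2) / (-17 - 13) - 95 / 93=-250188246467 / 19842790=-12608.52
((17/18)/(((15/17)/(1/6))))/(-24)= -289/38880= -0.01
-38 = -38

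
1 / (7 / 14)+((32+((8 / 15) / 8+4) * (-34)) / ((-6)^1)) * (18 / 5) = 1644 / 25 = 65.76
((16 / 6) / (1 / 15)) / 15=8 / 3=2.67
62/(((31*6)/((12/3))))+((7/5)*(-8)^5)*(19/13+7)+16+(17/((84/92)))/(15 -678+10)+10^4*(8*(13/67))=-4450761922541/11944023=-372635.08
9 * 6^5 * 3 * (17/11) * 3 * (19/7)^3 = 73443099168/3773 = 19465438.42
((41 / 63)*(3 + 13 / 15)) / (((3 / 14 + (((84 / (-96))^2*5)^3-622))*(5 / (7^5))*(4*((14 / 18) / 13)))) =-374182903808 / 5988685875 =-62.48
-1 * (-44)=44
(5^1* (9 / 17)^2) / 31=405 / 8959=0.05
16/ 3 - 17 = -35/ 3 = -11.67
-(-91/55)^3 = 753571/166375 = 4.53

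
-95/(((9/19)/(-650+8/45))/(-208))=-2195723296/81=-27107695.01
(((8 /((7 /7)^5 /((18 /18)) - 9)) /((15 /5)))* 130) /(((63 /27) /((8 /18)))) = -520 /63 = -8.25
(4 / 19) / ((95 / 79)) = 316 / 1805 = 0.18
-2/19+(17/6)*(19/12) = 5993/1368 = 4.38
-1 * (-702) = 702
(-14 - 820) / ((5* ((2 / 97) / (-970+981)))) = -444939 / 5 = -88987.80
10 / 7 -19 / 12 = -13 / 84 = -0.15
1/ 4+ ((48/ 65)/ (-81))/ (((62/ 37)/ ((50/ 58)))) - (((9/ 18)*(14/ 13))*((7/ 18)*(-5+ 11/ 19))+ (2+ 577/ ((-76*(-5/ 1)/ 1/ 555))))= -5057461399/ 5995431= -843.55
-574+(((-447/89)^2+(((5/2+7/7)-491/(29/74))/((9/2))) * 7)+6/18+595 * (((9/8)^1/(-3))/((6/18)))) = -5809473271/1837672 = -3161.32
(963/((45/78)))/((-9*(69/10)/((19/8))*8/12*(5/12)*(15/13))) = -343577/1725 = -199.18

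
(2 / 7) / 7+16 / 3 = 790 / 147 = 5.37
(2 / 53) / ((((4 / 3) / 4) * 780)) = 0.00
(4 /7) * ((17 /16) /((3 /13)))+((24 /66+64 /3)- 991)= -297735 /308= -966.67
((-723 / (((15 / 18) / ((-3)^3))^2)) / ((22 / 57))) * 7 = -3785395194 / 275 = -13765073.43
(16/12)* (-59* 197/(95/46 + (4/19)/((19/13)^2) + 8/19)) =-14668876888/2446647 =-5995.50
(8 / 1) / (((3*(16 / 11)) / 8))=44 / 3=14.67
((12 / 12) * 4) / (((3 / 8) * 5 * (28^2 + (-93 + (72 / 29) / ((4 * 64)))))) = 0.00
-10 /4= -5 /2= -2.50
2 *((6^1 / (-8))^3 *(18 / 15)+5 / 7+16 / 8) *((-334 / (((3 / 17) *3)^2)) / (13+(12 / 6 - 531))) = 119354399 / 11702880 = 10.20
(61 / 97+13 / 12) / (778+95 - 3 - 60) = 1993 / 942840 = 0.00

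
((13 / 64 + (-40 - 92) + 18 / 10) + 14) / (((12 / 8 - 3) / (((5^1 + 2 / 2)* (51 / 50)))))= 1893069 / 4000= 473.27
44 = 44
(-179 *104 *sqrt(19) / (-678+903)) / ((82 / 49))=-456092 *sqrt(19) / 9225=-215.51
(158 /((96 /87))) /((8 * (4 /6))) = 6873 /256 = 26.85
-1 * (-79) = 79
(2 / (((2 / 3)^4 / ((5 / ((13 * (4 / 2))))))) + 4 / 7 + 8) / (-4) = -2.63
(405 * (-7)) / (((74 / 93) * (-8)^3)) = 6.96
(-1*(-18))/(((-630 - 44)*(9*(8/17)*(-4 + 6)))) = -17/5392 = -0.00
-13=-13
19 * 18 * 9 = 3078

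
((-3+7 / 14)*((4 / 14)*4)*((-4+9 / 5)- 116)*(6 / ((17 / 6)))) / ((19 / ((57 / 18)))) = 14184 / 119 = 119.19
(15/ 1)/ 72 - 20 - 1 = -499/ 24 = -20.79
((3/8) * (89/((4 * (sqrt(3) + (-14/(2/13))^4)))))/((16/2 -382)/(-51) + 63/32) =54928543761/4199355071603305574 -801 * sqrt(3)/4199355071603305574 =0.00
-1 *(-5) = 5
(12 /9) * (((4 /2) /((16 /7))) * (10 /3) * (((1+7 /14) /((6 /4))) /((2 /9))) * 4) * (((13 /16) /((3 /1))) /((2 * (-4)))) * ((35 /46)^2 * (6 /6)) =-557375 /406272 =-1.37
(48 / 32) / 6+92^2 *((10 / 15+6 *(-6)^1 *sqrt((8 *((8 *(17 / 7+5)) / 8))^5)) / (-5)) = -67697 / 60+210923421696 *sqrt(182) / 1715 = 1659189850.17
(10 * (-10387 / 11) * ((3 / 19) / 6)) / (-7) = 35.50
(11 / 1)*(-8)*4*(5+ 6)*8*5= -154880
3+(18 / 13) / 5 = 3.28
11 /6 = 1.83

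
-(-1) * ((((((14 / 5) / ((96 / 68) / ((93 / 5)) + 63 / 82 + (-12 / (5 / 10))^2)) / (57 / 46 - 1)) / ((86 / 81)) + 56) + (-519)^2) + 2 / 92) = 31766487456603021 / 117908233850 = 269417.04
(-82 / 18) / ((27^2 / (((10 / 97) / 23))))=-410 / 14637591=-0.00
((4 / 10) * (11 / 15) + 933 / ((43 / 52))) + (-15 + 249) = 4394296 / 3225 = 1362.57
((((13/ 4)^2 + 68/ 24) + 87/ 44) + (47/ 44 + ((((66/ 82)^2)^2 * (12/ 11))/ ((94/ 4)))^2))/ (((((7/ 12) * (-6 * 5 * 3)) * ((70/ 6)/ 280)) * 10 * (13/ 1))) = -153125088178158961097/ 2648450779643912593350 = -0.06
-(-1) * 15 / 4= 15 / 4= 3.75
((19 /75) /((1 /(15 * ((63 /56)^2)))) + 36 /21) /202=14613 /452480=0.03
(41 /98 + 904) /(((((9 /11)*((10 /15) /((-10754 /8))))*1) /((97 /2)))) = -508510476947 /4704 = -108101717.04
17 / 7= 2.43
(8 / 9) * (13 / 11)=104 / 99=1.05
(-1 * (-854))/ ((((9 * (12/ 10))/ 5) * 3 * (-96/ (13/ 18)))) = -138775/ 139968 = -0.99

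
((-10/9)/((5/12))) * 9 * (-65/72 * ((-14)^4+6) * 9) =7492290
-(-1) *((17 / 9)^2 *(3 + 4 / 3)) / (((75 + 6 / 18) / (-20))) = -37570 / 9153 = -4.10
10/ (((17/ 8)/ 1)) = 80/ 17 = 4.71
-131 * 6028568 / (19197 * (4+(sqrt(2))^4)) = -98717801 / 19197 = -5142.36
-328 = -328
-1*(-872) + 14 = 886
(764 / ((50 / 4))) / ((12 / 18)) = 2292 / 25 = 91.68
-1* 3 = -3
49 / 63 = 7 / 9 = 0.78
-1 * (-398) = 398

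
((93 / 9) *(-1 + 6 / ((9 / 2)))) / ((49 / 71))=2201 / 441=4.99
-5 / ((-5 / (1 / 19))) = 1 / 19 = 0.05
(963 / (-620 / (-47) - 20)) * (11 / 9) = -55319 / 320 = -172.87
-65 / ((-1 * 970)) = 13 / 194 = 0.07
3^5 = 243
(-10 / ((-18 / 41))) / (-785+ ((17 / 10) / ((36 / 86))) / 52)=-213200 / 7346869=-0.03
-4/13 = -0.31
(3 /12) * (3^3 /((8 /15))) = 405 /32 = 12.66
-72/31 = -2.32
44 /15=2.93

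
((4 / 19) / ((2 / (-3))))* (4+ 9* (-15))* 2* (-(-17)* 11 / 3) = 97988 / 19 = 5157.26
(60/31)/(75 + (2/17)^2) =17340/672049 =0.03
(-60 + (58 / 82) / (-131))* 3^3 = -8701803 / 5371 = -1620.15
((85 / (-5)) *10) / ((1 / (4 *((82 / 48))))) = -3485 / 3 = -1161.67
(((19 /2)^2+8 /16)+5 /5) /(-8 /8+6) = 367 /20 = 18.35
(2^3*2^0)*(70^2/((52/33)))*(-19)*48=-294940800/13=-22687753.85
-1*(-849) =849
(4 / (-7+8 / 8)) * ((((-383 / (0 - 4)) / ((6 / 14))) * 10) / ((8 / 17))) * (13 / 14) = -423215 / 144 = -2938.99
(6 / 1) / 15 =2 / 5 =0.40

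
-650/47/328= -325/7708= -0.04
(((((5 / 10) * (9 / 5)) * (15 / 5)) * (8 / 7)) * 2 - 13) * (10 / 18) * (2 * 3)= -478 / 21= -22.76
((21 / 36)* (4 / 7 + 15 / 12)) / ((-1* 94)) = -0.01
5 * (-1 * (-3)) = 15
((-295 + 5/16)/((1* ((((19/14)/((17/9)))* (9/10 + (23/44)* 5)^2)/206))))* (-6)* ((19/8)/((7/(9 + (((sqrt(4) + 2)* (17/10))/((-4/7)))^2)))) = 15045513752665/7170348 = 2098296.17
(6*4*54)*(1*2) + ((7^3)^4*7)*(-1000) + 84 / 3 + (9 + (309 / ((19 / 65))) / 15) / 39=-71794756709644070 / 741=-96889010404377.96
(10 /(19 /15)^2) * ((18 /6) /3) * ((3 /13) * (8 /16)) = 3375 /4693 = 0.72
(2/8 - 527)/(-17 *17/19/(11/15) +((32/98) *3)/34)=366822379/14424156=25.43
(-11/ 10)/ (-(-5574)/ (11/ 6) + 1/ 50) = -605/ 1672211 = -0.00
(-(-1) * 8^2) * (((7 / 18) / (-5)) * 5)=-224 / 9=-24.89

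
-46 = -46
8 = 8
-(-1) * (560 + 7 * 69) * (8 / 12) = 2086 / 3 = 695.33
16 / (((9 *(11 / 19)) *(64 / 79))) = 1501 / 396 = 3.79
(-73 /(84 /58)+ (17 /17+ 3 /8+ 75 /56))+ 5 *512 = 105517 /42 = 2512.31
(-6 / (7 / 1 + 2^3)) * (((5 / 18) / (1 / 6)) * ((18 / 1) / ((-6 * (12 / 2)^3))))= 1 / 108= 0.01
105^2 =11025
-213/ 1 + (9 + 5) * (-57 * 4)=-3405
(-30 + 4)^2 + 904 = 1580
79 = 79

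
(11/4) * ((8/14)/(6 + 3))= 11/63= 0.17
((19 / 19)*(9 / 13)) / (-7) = -9 / 91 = -0.10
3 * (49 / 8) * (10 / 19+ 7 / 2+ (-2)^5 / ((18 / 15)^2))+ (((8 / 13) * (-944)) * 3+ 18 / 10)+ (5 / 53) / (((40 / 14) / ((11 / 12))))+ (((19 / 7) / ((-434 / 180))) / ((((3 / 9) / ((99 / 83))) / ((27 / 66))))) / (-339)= -7740956759831299 / 3730071255820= -2075.28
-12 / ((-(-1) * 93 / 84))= -336 / 31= -10.84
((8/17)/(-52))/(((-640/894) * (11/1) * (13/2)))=447/2528240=0.00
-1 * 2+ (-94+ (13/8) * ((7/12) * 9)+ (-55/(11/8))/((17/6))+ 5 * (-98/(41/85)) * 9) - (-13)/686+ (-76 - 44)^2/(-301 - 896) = -1345448199667/145355168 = -9256.28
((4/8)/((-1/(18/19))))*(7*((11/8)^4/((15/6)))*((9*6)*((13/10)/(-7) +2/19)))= 380680641/18483200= 20.60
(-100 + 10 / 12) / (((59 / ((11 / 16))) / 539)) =-622.84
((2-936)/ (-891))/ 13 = 934/ 11583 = 0.08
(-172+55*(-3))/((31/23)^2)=-178273/961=-185.51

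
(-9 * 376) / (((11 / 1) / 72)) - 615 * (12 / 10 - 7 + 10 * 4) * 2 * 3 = -1631826 / 11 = -148347.82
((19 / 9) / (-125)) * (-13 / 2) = 247 / 2250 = 0.11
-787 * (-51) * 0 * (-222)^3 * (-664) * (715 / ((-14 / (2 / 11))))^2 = 0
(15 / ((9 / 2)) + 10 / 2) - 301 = -878 / 3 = -292.67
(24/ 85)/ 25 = 24/ 2125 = 0.01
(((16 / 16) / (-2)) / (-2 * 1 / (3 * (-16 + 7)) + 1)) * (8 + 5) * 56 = -9828 / 29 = -338.90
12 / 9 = 4 / 3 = 1.33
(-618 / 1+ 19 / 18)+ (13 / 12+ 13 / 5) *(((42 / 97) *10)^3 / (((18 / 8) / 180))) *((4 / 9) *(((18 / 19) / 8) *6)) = 2165207072365 / 312134166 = 6936.78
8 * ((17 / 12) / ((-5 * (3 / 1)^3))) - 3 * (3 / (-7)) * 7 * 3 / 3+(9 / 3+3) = 6041 / 405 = 14.92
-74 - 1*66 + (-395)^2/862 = 35345/862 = 41.00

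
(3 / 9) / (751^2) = 1 / 1692003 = 0.00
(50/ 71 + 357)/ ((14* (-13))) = -25397/ 12922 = -1.97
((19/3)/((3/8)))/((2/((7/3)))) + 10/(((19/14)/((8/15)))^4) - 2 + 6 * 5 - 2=60620746622/1319500125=45.94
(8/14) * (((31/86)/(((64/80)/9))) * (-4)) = -2790/301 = -9.27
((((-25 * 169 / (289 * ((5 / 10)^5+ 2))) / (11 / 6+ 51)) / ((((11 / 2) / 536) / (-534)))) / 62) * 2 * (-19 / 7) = -135738869760 / 218680231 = -620.72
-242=-242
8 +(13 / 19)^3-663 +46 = -4174934 / 6859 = -608.68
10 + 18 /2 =19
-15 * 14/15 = -14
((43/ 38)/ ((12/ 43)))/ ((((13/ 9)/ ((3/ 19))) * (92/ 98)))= 815409/ 1727024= 0.47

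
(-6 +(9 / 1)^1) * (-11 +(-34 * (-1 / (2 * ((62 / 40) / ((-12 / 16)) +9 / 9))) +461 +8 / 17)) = 354579 / 272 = 1303.60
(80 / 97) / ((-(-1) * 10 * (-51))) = -8 / 4947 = -0.00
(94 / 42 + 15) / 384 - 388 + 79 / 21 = -1549067 / 4032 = -384.19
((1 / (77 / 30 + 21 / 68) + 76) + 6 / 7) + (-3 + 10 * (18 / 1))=745583 / 2933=254.20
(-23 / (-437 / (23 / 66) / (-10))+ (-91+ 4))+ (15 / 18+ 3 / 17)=-1837049 / 21318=-86.17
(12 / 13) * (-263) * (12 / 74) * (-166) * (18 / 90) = 3143376 / 2405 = 1307.02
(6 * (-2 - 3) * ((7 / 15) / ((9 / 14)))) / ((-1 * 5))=4.36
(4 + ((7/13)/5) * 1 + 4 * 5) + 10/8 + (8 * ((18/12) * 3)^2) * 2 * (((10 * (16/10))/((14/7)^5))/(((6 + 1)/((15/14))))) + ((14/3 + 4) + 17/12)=575564/9555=60.24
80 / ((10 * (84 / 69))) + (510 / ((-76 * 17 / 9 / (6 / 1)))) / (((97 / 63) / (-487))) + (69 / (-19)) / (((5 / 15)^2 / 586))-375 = -164864636 / 12901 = -12779.21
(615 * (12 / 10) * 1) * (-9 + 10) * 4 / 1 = 2952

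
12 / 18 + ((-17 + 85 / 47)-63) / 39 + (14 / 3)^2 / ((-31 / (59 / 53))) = -19156441 / 9034857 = -2.12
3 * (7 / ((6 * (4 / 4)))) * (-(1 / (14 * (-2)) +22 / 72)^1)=-17 / 18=-0.94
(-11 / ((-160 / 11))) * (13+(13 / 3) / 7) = 17303 / 1680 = 10.30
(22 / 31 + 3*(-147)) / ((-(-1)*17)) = -13649 / 527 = -25.90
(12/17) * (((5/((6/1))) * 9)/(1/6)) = 540/17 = 31.76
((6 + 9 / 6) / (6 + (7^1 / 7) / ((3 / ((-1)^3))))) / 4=45 / 136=0.33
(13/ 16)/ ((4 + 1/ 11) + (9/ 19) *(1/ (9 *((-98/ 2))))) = 133133/ 670144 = 0.20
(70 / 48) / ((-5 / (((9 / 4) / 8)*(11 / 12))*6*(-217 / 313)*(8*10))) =3443 / 15237120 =0.00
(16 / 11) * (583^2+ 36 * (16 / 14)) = 38072176 / 77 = 494443.84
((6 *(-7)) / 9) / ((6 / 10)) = -70 / 9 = -7.78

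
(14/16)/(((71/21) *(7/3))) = 63/568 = 0.11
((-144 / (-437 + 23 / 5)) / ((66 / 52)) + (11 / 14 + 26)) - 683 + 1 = -109032463 / 166474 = -654.95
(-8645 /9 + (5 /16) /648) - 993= -20254459 /10368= -1953.56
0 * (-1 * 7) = 0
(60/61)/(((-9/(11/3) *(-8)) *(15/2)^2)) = 22/24705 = 0.00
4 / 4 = 1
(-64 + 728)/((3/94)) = 62416/3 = 20805.33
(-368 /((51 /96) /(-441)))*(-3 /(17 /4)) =-62318592 /289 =-215635.27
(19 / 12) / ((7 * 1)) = 19 / 84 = 0.23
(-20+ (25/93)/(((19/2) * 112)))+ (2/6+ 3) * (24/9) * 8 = 15172715/296856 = 51.11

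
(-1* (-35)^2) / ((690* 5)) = -0.36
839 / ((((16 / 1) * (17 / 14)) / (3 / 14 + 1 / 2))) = 4195 / 136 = 30.85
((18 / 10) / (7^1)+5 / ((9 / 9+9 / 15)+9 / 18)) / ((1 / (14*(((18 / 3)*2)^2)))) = 26592 / 5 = 5318.40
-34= -34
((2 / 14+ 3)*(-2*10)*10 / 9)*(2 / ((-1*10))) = 880 / 63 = 13.97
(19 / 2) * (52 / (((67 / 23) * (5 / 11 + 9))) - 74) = -183597 / 268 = -685.06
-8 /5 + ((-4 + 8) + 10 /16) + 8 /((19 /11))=5819 /760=7.66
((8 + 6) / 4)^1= 7 / 2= 3.50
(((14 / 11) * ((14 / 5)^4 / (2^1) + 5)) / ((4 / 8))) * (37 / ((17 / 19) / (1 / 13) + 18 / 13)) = 258.55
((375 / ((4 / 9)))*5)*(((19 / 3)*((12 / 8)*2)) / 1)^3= 115745625 / 4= 28936406.25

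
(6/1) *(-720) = -4320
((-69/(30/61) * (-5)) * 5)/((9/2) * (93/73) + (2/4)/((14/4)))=716933/1201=596.95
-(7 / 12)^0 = -1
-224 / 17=-13.18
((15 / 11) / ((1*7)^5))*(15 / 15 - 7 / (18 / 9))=-75 / 369754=-0.00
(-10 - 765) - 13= -788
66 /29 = 2.28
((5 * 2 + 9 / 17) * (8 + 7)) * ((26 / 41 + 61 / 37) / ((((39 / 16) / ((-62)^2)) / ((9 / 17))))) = 1715621175360 / 5699369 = 301019.49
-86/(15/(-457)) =39302/15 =2620.13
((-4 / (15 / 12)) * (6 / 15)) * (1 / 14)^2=-8 / 1225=-0.01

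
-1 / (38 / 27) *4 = -54 / 19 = -2.84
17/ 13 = 1.31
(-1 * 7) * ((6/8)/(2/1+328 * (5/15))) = -63/1336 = -0.05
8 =8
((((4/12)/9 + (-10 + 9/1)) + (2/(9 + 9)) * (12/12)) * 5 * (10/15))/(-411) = 230/33291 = 0.01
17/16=1.06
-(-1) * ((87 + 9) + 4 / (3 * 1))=292 / 3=97.33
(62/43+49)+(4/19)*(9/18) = 41297/817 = 50.55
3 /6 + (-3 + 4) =3 /2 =1.50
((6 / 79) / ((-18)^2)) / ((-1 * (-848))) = 1 / 3617568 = 0.00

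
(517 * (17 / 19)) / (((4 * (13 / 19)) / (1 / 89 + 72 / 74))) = 28485149 / 171236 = 166.35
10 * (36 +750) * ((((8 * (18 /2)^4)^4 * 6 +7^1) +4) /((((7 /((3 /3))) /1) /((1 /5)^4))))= 71588603581442311439244 /875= 81815546950219784501.99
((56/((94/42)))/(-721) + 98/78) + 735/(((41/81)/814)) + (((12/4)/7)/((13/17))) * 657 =64066383660730/54185313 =1182356.99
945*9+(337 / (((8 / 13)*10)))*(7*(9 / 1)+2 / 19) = 18180419 / 1520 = 11960.80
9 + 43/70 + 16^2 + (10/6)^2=268.39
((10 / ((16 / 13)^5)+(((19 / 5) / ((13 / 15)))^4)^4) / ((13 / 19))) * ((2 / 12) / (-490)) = -123686189312978025685478897662608707 / 13333809228929372532517109760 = -9276133.11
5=5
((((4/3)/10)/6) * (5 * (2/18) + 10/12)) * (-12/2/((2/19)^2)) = -1805/108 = -16.71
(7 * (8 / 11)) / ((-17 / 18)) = -5.39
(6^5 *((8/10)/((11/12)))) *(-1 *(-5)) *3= 1119744/11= 101794.91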